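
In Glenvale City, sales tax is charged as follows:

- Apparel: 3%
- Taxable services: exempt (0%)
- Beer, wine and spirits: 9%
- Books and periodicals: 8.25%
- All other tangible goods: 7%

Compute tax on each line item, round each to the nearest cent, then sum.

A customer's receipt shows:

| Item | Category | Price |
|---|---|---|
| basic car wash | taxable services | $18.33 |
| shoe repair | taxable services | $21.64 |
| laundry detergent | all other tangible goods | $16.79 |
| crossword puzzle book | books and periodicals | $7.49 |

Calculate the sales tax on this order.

$1.80

Basic car wash $18.33: taxable services → 0% → $0.00
Shoe repair $21.64: taxable services → 0% → $0.00
Laundry detergent $16.79: all other tangible goods → 7% → $1.18
Crossword puzzle book $7.49: books and periodicals → 8.25% → $0.62
Total tax = $1.18 + $0.62 = $1.80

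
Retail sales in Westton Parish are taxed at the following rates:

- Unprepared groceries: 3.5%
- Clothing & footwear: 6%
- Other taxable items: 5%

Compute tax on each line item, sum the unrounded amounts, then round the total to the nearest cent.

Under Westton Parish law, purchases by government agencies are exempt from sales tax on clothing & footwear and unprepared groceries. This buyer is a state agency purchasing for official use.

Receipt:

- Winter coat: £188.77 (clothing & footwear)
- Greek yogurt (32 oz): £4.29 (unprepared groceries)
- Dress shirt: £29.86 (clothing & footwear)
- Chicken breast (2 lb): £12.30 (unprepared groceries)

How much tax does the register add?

Winter coat £188.77: clothing & footwear, buyer-exempt → 0% → £0.00
Greek yogurt (32 oz) £4.29: unprepared groceries, buyer-exempt → 0% → £0.00
Dress shirt £29.86: clothing & footwear, buyer-exempt → 0% → £0.00
Chicken breast (2 lb) £12.30: unprepared groceries, buyer-exempt → 0% → £0.00
Unrounded tax sum = £0.00 → £0.00

£0.00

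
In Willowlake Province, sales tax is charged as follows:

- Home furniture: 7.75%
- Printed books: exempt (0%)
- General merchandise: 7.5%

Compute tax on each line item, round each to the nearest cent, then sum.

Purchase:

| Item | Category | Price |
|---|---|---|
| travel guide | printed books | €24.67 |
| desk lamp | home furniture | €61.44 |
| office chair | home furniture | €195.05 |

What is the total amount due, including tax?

Travel guide €24.67: printed books → 0% → €0.00
Desk lamp €61.44: home furniture → 7.75% → €4.76
Office chair €195.05: home furniture → 7.75% → €15.12
Subtotal = €281.16; tax = €19.88; total due = €301.04

€301.04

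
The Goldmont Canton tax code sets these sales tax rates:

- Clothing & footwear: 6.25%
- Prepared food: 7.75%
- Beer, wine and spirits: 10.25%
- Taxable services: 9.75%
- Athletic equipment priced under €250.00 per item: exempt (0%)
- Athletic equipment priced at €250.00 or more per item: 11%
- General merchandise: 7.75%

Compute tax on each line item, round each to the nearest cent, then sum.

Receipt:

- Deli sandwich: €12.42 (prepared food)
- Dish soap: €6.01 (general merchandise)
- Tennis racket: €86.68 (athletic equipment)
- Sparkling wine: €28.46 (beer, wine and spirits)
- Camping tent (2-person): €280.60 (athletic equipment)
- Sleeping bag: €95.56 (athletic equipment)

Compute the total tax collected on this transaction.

Deli sandwich €12.42: prepared food → 7.75% → €0.96
Dish soap €6.01: general merchandise → 7.75% → €0.47
Tennis racket €86.68: athletic equipment, under €250.00 → 0% → €0.00
Sparkling wine €28.46: beer, wine and spirits → 10.25% → €2.92
Camping tent (2-person) €280.60: athletic equipment, €250.00 or more → 11% → €30.87
Sleeping bag €95.56: athletic equipment, under €250.00 → 0% → €0.00
Total tax = €0.96 + €0.47 + €2.92 + €30.87 = €35.22

€35.22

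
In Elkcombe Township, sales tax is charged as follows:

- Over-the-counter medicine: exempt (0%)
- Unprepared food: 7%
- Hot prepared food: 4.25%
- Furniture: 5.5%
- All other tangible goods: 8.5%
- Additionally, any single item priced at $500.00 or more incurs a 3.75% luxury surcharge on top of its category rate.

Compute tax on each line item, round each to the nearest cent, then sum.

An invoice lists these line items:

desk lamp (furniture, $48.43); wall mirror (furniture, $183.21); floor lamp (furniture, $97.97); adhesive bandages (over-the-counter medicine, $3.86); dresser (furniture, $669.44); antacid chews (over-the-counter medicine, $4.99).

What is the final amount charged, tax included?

Desk lamp $48.43: furniture → 5.5% → $2.66
Wall mirror $183.21: furniture → 5.5% → $10.08
Floor lamp $97.97: furniture → 5.5% → $5.39
Adhesive bandages $3.86: over-the-counter medicine → 0% → $0.00
Dresser $669.44: furniture → 5.5% + 3.75% surcharge = 9.25% → $61.92
Antacid chews $4.99: over-the-counter medicine → 0% → $0.00
Subtotal = $1007.90; tax = $80.05; total due = $1087.95

$1087.95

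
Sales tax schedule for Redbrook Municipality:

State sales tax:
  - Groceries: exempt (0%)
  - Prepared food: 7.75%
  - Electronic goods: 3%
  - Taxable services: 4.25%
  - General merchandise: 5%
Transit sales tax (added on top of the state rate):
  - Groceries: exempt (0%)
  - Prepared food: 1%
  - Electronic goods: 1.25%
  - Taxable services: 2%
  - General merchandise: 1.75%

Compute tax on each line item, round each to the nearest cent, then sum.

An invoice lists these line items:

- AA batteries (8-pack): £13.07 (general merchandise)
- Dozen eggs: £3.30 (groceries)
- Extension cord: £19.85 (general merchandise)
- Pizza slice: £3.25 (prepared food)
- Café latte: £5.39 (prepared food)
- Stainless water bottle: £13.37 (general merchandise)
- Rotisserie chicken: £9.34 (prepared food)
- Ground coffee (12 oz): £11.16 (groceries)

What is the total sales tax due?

AA batteries (8-pack) £13.07: general merchandise → 5% + 1.75% transit = 6.75% → £0.88
Dozen eggs £3.30: groceries → 0% + 0% transit = 0% → £0.00
Extension cord £19.85: general merchandise → 5% + 1.75% transit = 6.75% → £1.34
Pizza slice £3.25: prepared food → 7.75% + 1% transit = 8.75% → £0.28
Café latte £5.39: prepared food → 7.75% + 1% transit = 8.75% → £0.47
Stainless water bottle £13.37: general merchandise → 5% + 1.75% transit = 6.75% → £0.90
Rotisserie chicken £9.34: prepared food → 7.75% + 1% transit = 8.75% → £0.82
Ground coffee (12 oz) £11.16: groceries → 0% + 0% transit = 0% → £0.00
Total tax = £0.88 + £1.34 + £0.28 + £0.47 + £0.90 + £0.82 = £4.69

£4.69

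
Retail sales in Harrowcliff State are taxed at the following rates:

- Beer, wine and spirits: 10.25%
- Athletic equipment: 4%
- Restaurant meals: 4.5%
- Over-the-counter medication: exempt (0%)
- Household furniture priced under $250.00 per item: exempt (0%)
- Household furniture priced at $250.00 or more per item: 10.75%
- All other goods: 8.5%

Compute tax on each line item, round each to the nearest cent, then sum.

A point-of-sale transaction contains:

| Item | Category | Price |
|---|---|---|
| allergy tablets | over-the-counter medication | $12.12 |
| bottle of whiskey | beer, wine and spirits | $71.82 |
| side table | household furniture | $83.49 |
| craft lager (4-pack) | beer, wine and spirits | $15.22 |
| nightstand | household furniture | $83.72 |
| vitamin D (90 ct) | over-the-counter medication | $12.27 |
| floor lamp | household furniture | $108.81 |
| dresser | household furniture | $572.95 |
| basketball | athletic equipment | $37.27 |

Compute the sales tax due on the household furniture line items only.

Side table $83.49: household furniture, under $250.00 → 0% → $0.00
Nightstand $83.72: household furniture, under $250.00 → 0% → $0.00
Floor lamp $108.81: household furniture, under $250.00 → 0% → $0.00
Dresser $572.95: household furniture, $250.00 or more → 10.75% → $61.59
Tax on household furniture = $0.00 + $0.00 + $0.00 + $61.59 = $61.59

$61.59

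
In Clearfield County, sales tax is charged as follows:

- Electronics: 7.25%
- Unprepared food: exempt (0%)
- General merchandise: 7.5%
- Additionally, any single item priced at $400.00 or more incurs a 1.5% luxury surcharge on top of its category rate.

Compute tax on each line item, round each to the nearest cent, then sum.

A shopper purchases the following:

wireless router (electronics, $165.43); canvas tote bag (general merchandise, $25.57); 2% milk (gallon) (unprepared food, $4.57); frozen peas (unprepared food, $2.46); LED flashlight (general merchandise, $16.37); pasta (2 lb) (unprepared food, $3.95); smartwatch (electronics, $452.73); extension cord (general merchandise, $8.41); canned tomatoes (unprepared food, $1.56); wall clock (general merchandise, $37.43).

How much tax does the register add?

Wireless router $165.43: electronics → 7.25% → $11.99
Canvas tote bag $25.57: general merchandise → 7.5% → $1.92
2% milk (gallon) $4.57: unprepared food → 0% → $0.00
Frozen peas $2.46: unprepared food → 0% → $0.00
LED flashlight $16.37: general merchandise → 7.5% → $1.23
Pasta (2 lb) $3.95: unprepared food → 0% → $0.00
Smartwatch $452.73: electronics → 7.25% + 1.5% surcharge = 8.75% → $39.61
Extension cord $8.41: general merchandise → 7.5% → $0.63
Canned tomatoes $1.56: unprepared food → 0% → $0.00
Wall clock $37.43: general merchandise → 7.5% → $2.81
Total tax = $11.99 + $1.92 + $1.23 + $39.61 + $0.63 + $2.81 = $58.19

$58.19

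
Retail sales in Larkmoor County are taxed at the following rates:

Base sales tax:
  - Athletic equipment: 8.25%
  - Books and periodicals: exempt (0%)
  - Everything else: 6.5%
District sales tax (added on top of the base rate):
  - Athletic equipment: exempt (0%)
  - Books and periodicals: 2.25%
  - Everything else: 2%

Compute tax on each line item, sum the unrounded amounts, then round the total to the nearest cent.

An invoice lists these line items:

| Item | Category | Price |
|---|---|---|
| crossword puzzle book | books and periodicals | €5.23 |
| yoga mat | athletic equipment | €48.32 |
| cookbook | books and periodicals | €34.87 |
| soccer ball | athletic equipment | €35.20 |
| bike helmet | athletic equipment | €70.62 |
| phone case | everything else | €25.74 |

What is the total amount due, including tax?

€235.79

Crossword puzzle book €5.23: books and periodicals → 0% + 2.25% district = 2.25% → €0.117675
Yoga mat €48.32: athletic equipment → 8.25% + 0% district = 8.25% → €3.9864
Cookbook €34.87: books and periodicals → 0% + 2.25% district = 2.25% → €0.784575
Soccer ball €35.20: athletic equipment → 8.25% + 0% district = 8.25% → €2.904
Bike helmet €70.62: athletic equipment → 8.25% + 0% district = 8.25% → €5.82615
Phone case €25.74: everything else → 6.5% + 2% district = 8.5% → €2.1879
Subtotal = €219.98; unrounded tax = €15.8067 → €15.81; total due = €235.79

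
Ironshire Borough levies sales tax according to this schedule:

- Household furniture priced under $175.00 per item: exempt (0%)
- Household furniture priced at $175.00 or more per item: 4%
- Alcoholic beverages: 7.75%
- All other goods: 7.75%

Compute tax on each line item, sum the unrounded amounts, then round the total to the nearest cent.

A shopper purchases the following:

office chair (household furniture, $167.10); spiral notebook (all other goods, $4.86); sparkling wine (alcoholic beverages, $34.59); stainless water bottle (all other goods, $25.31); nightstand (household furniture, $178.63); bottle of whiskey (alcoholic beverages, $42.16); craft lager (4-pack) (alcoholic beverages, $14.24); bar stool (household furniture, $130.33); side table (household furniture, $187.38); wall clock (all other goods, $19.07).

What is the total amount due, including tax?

Office chair $167.10: household furniture, under $175.00 → 0% → $0.00
Spiral notebook $4.86: all other goods → 7.75% → $0.37665
Sparkling wine $34.59: alcoholic beverages → 7.75% → $2.680725
Stainless water bottle $25.31: all other goods → 7.75% → $1.961525
Nightstand $178.63: household furniture, $175.00 or more → 4% → $7.1452
Bottle of whiskey $42.16: alcoholic beverages → 7.75% → $3.2674
Craft lager (4-pack) $14.24: alcoholic beverages → 7.75% → $1.1036
Bar stool $130.33: household furniture, under $175.00 → 0% → $0.00
Side table $187.38: household furniture, $175.00 or more → 4% → $7.4952
Wall clock $19.07: all other goods → 7.75% → $1.477925
Subtotal = $803.67; unrounded tax = $25.508225 → $25.51; total due = $829.18

$829.18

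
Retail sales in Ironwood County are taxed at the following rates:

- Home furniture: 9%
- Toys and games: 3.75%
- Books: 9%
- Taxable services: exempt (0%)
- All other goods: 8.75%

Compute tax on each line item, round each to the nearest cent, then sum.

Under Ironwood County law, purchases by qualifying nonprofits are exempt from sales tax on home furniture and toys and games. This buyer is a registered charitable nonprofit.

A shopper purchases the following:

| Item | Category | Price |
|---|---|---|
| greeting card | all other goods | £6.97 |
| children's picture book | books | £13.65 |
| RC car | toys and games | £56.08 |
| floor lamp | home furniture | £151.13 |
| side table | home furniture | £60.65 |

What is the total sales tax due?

Greeting card £6.97: all other goods → 8.75% → £0.61
Children's picture book £13.65: books → 9% → £1.23
RC car £56.08: toys and games, buyer-exempt → 0% → £0.00
Floor lamp £151.13: home furniture, buyer-exempt → 0% → £0.00
Side table £60.65: home furniture, buyer-exempt → 0% → £0.00
Total tax = £0.61 + £1.23 = £1.84

£1.84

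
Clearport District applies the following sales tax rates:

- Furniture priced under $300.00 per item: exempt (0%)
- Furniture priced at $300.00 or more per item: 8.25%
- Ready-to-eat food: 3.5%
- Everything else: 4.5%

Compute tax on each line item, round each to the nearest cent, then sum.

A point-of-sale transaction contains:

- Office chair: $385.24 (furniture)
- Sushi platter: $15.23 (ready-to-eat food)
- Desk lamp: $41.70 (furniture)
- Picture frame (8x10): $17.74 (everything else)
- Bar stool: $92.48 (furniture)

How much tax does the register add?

$33.11

Office chair $385.24: furniture, $300.00 or more → 8.25% → $31.78
Sushi platter $15.23: ready-to-eat food → 3.5% → $0.53
Desk lamp $41.70: furniture, under $300.00 → 0% → $0.00
Picture frame (8x10) $17.74: everything else → 4.5% → $0.80
Bar stool $92.48: furniture, under $300.00 → 0% → $0.00
Total tax = $31.78 + $0.53 + $0.80 = $33.11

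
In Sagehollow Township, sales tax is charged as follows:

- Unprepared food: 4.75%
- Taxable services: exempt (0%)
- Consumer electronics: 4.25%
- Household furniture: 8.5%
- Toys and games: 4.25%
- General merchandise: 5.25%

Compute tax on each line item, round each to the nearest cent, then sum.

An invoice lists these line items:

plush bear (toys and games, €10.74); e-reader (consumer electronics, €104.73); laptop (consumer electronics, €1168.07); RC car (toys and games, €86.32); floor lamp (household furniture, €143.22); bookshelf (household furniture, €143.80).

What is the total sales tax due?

Plush bear €10.74: toys and games → 4.25% → €0.46
E-reader €104.73: consumer electronics → 4.25% → €4.45
Laptop €1168.07: consumer electronics → 4.25% → €49.64
RC car €86.32: toys and games → 4.25% → €3.67
Floor lamp €143.22: household furniture → 8.5% → €12.17
Bookshelf €143.80: household furniture → 8.5% → €12.22
Total tax = €0.46 + €4.45 + €49.64 + €3.67 + €12.17 + €12.22 = €82.61

€82.61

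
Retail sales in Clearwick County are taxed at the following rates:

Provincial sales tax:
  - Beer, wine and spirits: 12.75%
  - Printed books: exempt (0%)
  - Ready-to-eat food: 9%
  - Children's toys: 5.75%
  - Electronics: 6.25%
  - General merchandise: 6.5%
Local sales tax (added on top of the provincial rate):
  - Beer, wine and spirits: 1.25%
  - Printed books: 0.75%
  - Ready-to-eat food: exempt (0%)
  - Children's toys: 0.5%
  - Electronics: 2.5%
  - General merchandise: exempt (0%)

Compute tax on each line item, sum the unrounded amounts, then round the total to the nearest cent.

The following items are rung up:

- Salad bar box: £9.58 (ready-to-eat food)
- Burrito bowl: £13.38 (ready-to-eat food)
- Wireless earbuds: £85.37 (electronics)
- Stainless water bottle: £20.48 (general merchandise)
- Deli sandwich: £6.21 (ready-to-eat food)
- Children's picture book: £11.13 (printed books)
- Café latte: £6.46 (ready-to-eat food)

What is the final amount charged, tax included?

£164.70

Salad bar box £9.58: ready-to-eat food → 9% + 0% local = 9% → £0.8622
Burrito bowl £13.38: ready-to-eat food → 9% + 0% local = 9% → £1.2042
Wireless earbuds £85.37: electronics → 6.25% + 2.5% local = 8.75% → £7.469875
Stainless water bottle £20.48: general merchandise → 6.5% + 0% local = 6.5% → £1.3312
Deli sandwich £6.21: ready-to-eat food → 9% + 0% local = 9% → £0.5589
Children's picture book £11.13: printed books → 0% + 0.75% local = 0.75% → £0.083475
Café latte £6.46: ready-to-eat food → 9% + 0% local = 9% → £0.5814
Subtotal = £152.61; unrounded tax = £12.09125 → £12.09; total due = £164.70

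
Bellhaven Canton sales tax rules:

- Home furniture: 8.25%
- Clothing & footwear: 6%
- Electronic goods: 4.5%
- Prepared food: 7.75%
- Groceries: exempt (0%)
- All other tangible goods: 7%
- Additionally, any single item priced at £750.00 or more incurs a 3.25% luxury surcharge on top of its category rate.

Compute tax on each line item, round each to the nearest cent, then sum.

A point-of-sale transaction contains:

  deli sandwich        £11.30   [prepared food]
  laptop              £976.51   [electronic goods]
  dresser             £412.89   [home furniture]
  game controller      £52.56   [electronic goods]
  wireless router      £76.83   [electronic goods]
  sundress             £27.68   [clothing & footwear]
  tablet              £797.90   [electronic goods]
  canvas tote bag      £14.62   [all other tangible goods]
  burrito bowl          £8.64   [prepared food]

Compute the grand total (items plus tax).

£2560.57

Deli sandwich £11.30: prepared food → 7.75% → £0.88
Laptop £976.51: electronic goods → 4.5% + 3.25% surcharge = 7.75% → £75.68
Dresser £412.89: home furniture → 8.25% → £34.06
Game controller £52.56: electronic goods → 4.5% → £2.37
Wireless router £76.83: electronic goods → 4.5% → £3.46
Sundress £27.68: clothing & footwear → 6% → £1.66
Tablet £797.90: electronic goods → 4.5% + 3.25% surcharge = 7.75% → £61.84
Canvas tote bag £14.62: all other tangible goods → 7% → £1.02
Burrito bowl £8.64: prepared food → 7.75% → £0.67
Subtotal = £2378.93; tax = £181.64; total due = £2560.57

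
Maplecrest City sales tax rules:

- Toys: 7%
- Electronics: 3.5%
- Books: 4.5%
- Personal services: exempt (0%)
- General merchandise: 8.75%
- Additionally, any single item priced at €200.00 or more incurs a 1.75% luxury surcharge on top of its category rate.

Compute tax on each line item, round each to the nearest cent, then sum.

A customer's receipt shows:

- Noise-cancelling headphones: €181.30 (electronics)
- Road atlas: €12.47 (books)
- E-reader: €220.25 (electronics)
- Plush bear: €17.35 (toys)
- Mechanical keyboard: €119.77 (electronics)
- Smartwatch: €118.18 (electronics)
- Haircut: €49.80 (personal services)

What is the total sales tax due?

€28.01

Noise-cancelling headphones €181.30: electronics → 3.5% → €6.35
Road atlas €12.47: books → 4.5% → €0.56
E-reader €220.25: electronics → 3.5% + 1.75% surcharge = 5.25% → €11.56
Plush bear €17.35: toys → 7% → €1.21
Mechanical keyboard €119.77: electronics → 3.5% → €4.19
Smartwatch €118.18: electronics → 3.5% → €4.14
Haircut €49.80: personal services → 0% → €0.00
Total tax = €6.35 + €0.56 + €11.56 + €1.21 + €4.19 + €4.14 = €28.01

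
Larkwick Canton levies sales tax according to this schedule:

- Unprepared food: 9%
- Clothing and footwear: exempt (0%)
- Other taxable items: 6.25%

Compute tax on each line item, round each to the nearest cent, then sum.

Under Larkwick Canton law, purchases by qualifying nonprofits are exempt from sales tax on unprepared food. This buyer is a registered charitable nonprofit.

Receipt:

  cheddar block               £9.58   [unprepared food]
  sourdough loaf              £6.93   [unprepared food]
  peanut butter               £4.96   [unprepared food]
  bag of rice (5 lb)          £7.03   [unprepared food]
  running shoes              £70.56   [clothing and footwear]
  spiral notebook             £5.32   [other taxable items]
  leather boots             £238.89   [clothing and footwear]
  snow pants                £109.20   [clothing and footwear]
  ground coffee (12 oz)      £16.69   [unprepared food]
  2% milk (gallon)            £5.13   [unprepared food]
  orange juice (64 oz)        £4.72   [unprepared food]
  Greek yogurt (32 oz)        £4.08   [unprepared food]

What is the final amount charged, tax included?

£483.42

Cheddar block £9.58: unprepared food, buyer-exempt → 0% → £0.00
Sourdough loaf £6.93: unprepared food, buyer-exempt → 0% → £0.00
Peanut butter £4.96: unprepared food, buyer-exempt → 0% → £0.00
Bag of rice (5 lb) £7.03: unprepared food, buyer-exempt → 0% → £0.00
Running shoes £70.56: clothing and footwear → 0% → £0.00
Spiral notebook £5.32: other taxable items → 6.25% → £0.33
Leather boots £238.89: clothing and footwear → 0% → £0.00
Snow pants £109.20: clothing and footwear → 0% → £0.00
Ground coffee (12 oz) £16.69: unprepared food, buyer-exempt → 0% → £0.00
2% milk (gallon) £5.13: unprepared food, buyer-exempt → 0% → £0.00
Orange juice (64 oz) £4.72: unprepared food, buyer-exempt → 0% → £0.00
Greek yogurt (32 oz) £4.08: unprepared food, buyer-exempt → 0% → £0.00
Subtotal = £483.09; tax = £0.33; total due = £483.42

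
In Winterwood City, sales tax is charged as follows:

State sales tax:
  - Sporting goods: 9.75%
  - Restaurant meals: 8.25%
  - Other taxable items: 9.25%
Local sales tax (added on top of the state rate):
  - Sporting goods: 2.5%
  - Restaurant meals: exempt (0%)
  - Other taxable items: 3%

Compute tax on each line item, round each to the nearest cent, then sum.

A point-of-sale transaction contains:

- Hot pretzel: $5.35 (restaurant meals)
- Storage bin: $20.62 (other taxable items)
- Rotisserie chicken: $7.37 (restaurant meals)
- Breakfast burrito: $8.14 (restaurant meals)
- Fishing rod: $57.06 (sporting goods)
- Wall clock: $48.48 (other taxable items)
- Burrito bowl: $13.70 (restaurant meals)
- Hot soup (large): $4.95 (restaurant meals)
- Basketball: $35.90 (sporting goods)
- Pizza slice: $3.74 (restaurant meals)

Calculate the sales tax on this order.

$23.43

Hot pretzel $5.35: restaurant meals → 8.25% + 0% local = 8.25% → $0.44
Storage bin $20.62: other taxable items → 9.25% + 3% local = 12.25% → $2.53
Rotisserie chicken $7.37: restaurant meals → 8.25% + 0% local = 8.25% → $0.61
Breakfast burrito $8.14: restaurant meals → 8.25% + 0% local = 8.25% → $0.67
Fishing rod $57.06: sporting goods → 9.75% + 2.5% local = 12.25% → $6.99
Wall clock $48.48: other taxable items → 9.25% + 3% local = 12.25% → $5.94
Burrito bowl $13.70: restaurant meals → 8.25% + 0% local = 8.25% → $1.13
Hot soup (large) $4.95: restaurant meals → 8.25% + 0% local = 8.25% → $0.41
Basketball $35.90: sporting goods → 9.75% + 2.5% local = 12.25% → $4.40
Pizza slice $3.74: restaurant meals → 8.25% + 0% local = 8.25% → $0.31
Total tax = $0.44 + $2.53 + $0.61 + $0.67 + $6.99 + $5.94 + $1.13 + $0.41 + $4.40 + $0.31 = $23.43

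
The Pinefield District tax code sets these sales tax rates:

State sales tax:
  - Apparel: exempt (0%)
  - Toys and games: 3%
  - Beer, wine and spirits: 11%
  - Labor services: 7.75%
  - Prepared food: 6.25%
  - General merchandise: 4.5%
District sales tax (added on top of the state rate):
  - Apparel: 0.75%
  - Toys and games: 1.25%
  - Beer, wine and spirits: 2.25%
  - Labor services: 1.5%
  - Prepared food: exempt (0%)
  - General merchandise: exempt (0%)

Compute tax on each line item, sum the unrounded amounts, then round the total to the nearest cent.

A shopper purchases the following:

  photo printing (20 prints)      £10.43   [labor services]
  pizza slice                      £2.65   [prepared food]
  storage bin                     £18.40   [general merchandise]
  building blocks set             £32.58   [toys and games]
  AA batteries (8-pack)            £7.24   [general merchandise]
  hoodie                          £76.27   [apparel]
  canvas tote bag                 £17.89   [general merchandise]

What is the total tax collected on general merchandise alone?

£1.96

Storage bin £18.40: general merchandise → 4.5% + 0% district = 4.5% → £0.828
AA batteries (8-pack) £7.24: general merchandise → 4.5% + 0% district = 4.5% → £0.3258
Canvas tote bag £17.89: general merchandise → 4.5% + 0% district = 4.5% → £0.80505
Tax on general merchandise: unrounded sum = £1.95885 → £1.96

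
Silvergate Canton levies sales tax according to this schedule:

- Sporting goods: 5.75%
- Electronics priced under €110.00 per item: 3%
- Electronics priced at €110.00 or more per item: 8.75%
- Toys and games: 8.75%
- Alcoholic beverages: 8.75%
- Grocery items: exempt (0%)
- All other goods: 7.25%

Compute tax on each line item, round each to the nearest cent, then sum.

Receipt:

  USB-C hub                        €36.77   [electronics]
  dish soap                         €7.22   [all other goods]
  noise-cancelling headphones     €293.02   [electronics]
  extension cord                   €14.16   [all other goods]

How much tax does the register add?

USB-C hub €36.77: electronics, under €110.00 → 3% → €1.10
Dish soap €7.22: all other goods → 7.25% → €0.52
Noise-cancelling headphones €293.02: electronics, €110.00 or more → 8.75% → €25.64
Extension cord €14.16: all other goods → 7.25% → €1.03
Total tax = €1.10 + €0.52 + €25.64 + €1.03 = €28.29

€28.29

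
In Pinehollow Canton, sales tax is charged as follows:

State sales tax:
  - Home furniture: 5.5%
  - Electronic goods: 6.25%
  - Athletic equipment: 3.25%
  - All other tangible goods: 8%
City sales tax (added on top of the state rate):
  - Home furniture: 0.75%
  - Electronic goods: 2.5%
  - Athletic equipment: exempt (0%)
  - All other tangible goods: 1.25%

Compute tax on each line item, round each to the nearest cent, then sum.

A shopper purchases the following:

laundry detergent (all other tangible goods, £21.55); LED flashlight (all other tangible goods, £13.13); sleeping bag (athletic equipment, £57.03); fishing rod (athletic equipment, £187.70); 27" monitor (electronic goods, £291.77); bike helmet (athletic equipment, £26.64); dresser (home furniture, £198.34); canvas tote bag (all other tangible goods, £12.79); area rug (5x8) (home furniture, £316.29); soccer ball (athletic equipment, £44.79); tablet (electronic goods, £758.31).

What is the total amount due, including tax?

Laundry detergent £21.55: all other tangible goods → 8% + 1.25% city = 9.25% → £1.99
LED flashlight £13.13: all other tangible goods → 8% + 1.25% city = 9.25% → £1.21
Sleeping bag £57.03: athletic equipment → 3.25% + 0% city = 3.25% → £1.85
Fishing rod £187.70: athletic equipment → 3.25% + 0% city = 3.25% → £6.10
27" monitor £291.77: electronic goods → 6.25% + 2.5% city = 8.75% → £25.53
Bike helmet £26.64: athletic equipment → 3.25% + 0% city = 3.25% → £0.87
Dresser £198.34: home furniture → 5.5% + 0.75% city = 6.25% → £12.40
Canvas tote bag £12.79: all other tangible goods → 8% + 1.25% city = 9.25% → £1.18
Area rug (5x8) £316.29: home furniture → 5.5% + 0.75% city = 6.25% → £19.77
Soccer ball £44.79: athletic equipment → 3.25% + 0% city = 3.25% → £1.46
Tablet £758.31: electronic goods → 6.25% + 2.5% city = 8.75% → £66.35
Subtotal = £1928.34; tax = £138.71; total due = £2067.05

£2067.05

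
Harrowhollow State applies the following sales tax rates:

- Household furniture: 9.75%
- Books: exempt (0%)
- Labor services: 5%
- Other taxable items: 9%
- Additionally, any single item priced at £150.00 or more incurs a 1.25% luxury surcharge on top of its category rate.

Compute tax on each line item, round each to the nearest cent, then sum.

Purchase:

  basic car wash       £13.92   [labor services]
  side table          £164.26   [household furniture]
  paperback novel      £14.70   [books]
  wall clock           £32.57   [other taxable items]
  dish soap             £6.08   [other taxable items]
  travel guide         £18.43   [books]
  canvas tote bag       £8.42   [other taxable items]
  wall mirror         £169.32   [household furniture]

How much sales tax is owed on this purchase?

Basic car wash £13.92: labor services → 5% → £0.70
Side table £164.26: household furniture → 9.75% + 1.25% surcharge = 11% → £18.07
Paperback novel £14.70: books → 0% → £0.00
Wall clock £32.57: other taxable items → 9% → £2.93
Dish soap £6.08: other taxable items → 9% → £0.55
Travel guide £18.43: books → 0% → £0.00
Canvas tote bag £8.42: other taxable items → 9% → £0.76
Wall mirror £169.32: household furniture → 9.75% + 1.25% surcharge = 11% → £18.63
Total tax = £0.70 + £18.07 + £2.93 + £0.55 + £0.76 + £18.63 = £41.64

£41.64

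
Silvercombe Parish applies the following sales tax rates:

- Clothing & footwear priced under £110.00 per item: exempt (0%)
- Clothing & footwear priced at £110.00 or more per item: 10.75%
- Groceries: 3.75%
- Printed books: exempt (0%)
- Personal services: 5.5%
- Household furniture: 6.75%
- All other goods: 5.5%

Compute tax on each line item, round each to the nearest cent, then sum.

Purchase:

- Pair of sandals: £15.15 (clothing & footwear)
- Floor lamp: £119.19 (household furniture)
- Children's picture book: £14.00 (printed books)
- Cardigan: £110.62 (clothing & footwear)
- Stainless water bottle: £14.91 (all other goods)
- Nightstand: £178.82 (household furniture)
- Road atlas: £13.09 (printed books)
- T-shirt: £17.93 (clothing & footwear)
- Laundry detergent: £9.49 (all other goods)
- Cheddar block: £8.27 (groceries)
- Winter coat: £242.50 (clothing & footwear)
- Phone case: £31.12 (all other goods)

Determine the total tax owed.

Pair of sandals £15.15: clothing & footwear, under £110.00 → 0% → £0.00
Floor lamp £119.19: household furniture → 6.75% → £8.05
Children's picture book £14.00: printed books → 0% → £0.00
Cardigan £110.62: clothing & footwear, £110.00 or more → 10.75% → £11.89
Stainless water bottle £14.91: all other goods → 5.5% → £0.82
Nightstand £178.82: household furniture → 6.75% → £12.07
Road atlas £13.09: printed books → 0% → £0.00
T-shirt £17.93: clothing & footwear, under £110.00 → 0% → £0.00
Laundry detergent £9.49: all other goods → 5.5% → £0.52
Cheddar block £8.27: groceries → 3.75% → £0.31
Winter coat £242.50: clothing & footwear, £110.00 or more → 10.75% → £26.07
Phone case £31.12: all other goods → 5.5% → £1.71
Total tax = £8.05 + £11.89 + £0.82 + £12.07 + £0.52 + £0.31 + £26.07 + £1.71 = £61.44

£61.44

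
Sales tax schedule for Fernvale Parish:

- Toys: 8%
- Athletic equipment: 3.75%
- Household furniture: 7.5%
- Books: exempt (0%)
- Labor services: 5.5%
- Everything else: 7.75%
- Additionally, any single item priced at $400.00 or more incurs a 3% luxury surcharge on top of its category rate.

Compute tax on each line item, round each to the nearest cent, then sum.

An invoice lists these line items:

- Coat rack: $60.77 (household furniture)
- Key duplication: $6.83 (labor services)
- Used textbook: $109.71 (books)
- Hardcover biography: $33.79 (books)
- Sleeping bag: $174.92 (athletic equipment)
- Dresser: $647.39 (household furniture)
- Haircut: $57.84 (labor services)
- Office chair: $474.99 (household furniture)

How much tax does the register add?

Coat rack $60.77: household furniture → 7.5% → $4.56
Key duplication $6.83: labor services → 5.5% → $0.38
Used textbook $109.71: books → 0% → $0.00
Hardcover biography $33.79: books → 0% → $0.00
Sleeping bag $174.92: athletic equipment → 3.75% → $6.56
Dresser $647.39: household furniture → 7.5% + 3% surcharge = 10.5% → $67.98
Haircut $57.84: labor services → 5.5% → $3.18
Office chair $474.99: household furniture → 7.5% + 3% surcharge = 10.5% → $49.87
Total tax = $4.56 + $0.38 + $6.56 + $67.98 + $3.18 + $49.87 = $132.53

$132.53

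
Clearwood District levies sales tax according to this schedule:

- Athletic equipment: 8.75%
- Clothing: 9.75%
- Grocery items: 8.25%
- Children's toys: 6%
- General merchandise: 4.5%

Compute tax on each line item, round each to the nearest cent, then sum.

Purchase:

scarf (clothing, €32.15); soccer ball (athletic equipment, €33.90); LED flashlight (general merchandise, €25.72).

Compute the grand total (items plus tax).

€99.03

Scarf €32.15: clothing → 9.75% → €3.13
Soccer ball €33.90: athletic equipment → 8.75% → €2.97
LED flashlight €25.72: general merchandise → 4.5% → €1.16
Subtotal = €91.77; tax = €7.26; total due = €99.03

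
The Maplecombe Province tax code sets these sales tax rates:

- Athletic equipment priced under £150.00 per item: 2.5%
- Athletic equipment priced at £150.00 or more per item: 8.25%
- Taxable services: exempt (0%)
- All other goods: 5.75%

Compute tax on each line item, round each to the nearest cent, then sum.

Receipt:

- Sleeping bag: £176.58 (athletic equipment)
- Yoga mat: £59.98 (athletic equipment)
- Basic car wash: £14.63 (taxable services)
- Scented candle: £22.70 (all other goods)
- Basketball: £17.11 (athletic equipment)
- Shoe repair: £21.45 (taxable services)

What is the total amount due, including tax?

Sleeping bag £176.58: athletic equipment, £150.00 or more → 8.25% → £14.57
Yoga mat £59.98: athletic equipment, under £150.00 → 2.5% → £1.50
Basic car wash £14.63: taxable services → 0% → £0.00
Scented candle £22.70: all other goods → 5.75% → £1.31
Basketball £17.11: athletic equipment, under £150.00 → 2.5% → £0.43
Shoe repair £21.45: taxable services → 0% → £0.00
Subtotal = £312.45; tax = £17.81; total due = £330.26

£330.26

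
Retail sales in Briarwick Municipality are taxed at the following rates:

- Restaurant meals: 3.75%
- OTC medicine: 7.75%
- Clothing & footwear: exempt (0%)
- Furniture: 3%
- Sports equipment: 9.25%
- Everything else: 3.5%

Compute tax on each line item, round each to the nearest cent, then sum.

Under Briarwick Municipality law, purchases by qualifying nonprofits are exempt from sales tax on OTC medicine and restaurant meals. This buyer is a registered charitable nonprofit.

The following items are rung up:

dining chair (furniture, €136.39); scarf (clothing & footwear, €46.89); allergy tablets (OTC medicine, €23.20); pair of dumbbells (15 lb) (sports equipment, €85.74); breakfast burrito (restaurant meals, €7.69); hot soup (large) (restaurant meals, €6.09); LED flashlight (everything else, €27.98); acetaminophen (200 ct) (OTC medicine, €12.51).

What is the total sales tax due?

Dining chair €136.39: furniture → 3% → €4.09
Scarf €46.89: clothing & footwear → 0% → €0.00
Allergy tablets €23.20: OTC medicine, buyer-exempt → 0% → €0.00
Pair of dumbbells (15 lb) €85.74: sports equipment → 9.25% → €7.93
Breakfast burrito €7.69: restaurant meals, buyer-exempt → 0% → €0.00
Hot soup (large) €6.09: restaurant meals, buyer-exempt → 0% → €0.00
LED flashlight €27.98: everything else → 3.5% → €0.98
Acetaminophen (200 ct) €12.51: OTC medicine, buyer-exempt → 0% → €0.00
Total tax = €4.09 + €7.93 + €0.98 = €13.00

€13.00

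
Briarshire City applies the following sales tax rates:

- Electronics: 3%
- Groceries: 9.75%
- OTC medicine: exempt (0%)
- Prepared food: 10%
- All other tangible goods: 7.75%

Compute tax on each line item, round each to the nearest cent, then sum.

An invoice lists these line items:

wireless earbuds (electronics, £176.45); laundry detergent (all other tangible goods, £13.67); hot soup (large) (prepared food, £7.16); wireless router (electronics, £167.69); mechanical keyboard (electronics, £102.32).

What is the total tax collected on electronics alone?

Wireless earbuds £176.45: electronics → 3% → £5.29
Wireless router £167.69: electronics → 3% → £5.03
Mechanical keyboard £102.32: electronics → 3% → £3.07
Tax on electronics = £5.29 + £5.03 + £3.07 = £13.39

£13.39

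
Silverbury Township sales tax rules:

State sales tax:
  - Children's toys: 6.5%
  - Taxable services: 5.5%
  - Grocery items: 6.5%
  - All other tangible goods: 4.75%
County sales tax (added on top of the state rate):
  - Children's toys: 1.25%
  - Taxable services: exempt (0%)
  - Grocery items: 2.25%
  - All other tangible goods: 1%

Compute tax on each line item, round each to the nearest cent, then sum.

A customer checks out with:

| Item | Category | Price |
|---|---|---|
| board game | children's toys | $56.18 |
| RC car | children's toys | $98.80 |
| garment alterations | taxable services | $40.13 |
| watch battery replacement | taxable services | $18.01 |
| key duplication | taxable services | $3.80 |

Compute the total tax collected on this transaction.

$15.42

Board game $56.18: children's toys → 6.5% + 1.25% county = 7.75% → $4.35
RC car $98.80: children's toys → 6.5% + 1.25% county = 7.75% → $7.66
Garment alterations $40.13: taxable services → 5.5% + 0% county = 5.5% → $2.21
Watch battery replacement $18.01: taxable services → 5.5% + 0% county = 5.5% → $0.99
Key duplication $3.80: taxable services → 5.5% + 0% county = 5.5% → $0.21
Total tax = $4.35 + $7.66 + $2.21 + $0.99 + $0.21 = $15.42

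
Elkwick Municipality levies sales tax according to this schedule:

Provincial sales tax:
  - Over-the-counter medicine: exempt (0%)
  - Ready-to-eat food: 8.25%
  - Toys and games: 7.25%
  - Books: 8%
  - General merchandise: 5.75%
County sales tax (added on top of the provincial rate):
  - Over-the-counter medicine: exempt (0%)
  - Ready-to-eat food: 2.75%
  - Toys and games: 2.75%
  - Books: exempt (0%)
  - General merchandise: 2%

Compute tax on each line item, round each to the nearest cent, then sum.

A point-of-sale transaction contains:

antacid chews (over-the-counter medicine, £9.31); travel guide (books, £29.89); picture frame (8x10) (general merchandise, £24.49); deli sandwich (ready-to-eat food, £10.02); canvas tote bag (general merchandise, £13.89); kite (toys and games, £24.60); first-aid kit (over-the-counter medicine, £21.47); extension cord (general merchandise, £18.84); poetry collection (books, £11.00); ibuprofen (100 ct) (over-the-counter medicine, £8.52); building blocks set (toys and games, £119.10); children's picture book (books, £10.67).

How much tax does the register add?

Antacid chews £9.31: over-the-counter medicine → 0% + 0% county = 0% → £0.00
Travel guide £29.89: books → 8% + 0% county = 8% → £2.39
Picture frame (8x10) £24.49: general merchandise → 5.75% + 2% county = 7.75% → £1.90
Deli sandwich £10.02: ready-to-eat food → 8.25% + 2.75% county = 11% → £1.10
Canvas tote bag £13.89: general merchandise → 5.75% + 2% county = 7.75% → £1.08
Kite £24.60: toys and games → 7.25% + 2.75% county = 10% → £2.46
First-aid kit £21.47: over-the-counter medicine → 0% + 0% county = 0% → £0.00
Extension cord £18.84: general merchandise → 5.75% + 2% county = 7.75% → £1.46
Poetry collection £11.00: books → 8% + 0% county = 8% → £0.88
Ibuprofen (100 ct) £8.52: over-the-counter medicine → 0% + 0% county = 0% → £0.00
Building blocks set £119.10: toys and games → 7.25% + 2.75% county = 10% → £11.91
Children's picture book £10.67: books → 8% + 0% county = 8% → £0.85
Total tax = £2.39 + £1.90 + £1.10 + £1.08 + £2.46 + £1.46 + £0.88 + £11.91 + £0.85 = £24.03

£24.03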